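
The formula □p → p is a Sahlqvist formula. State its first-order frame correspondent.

This schema is the T axiom.
It corresponds to reflexivity: ∀x Rxx.

reflexivity: ∀x Rxx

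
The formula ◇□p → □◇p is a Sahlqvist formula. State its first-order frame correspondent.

convergence

This schema is the .2 axiom.
It corresponds to convergence: ∀x ∀y ∀z (Rxy ∧ Rxz → ∃w (Ryw ∧ Rzw)).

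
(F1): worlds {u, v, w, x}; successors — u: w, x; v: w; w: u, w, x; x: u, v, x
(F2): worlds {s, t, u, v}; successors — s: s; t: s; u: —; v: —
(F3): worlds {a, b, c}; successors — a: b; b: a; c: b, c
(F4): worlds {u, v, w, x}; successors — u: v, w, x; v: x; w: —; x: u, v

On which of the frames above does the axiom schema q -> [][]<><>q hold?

(F1)

This is the axiom for a generalized confluence (Geach) condition; its first-order frame correspondent is forall x forall z (x R^2 z -> exists w (x = w & z R^2 w)).
(F1): ✓.
(F2): fails — tR²s but no w with t=w and sR²w.
(F3): fails — cR²a but no w with c=w and aR²w.
(F4): fails — uR²x but no t with u=t and xR²t.
Valid on: (F1).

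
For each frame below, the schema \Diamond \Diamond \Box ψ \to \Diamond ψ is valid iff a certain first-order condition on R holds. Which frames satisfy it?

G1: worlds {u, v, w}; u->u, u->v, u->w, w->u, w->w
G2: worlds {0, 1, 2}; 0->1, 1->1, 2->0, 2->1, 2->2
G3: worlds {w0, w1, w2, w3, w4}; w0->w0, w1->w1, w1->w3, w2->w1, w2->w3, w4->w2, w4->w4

G2

This is the axiom for a generalized confluence (Geach) condition; its first-order frame correspondent is \forall x \forall y (x R^2 y \to \exists w (yRw \wedge xRw)).
G1: fails — uR²v but no t with vRt and uRt.
G2: ✓.
G3: fails — w1R²w3 but no w with w3Rw and w1Rw.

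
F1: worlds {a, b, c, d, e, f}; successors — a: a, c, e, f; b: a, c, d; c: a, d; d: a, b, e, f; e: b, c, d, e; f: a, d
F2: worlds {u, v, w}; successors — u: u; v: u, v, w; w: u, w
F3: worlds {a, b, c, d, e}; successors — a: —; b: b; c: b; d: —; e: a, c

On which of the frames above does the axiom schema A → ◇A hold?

Frame correspondent (Sahlqvist): ∀x Rxx — i.e. reflexivity.
F1: fails — world b does not see itself.
F2: ✓.
F3: fails — world a does not see itself.

F2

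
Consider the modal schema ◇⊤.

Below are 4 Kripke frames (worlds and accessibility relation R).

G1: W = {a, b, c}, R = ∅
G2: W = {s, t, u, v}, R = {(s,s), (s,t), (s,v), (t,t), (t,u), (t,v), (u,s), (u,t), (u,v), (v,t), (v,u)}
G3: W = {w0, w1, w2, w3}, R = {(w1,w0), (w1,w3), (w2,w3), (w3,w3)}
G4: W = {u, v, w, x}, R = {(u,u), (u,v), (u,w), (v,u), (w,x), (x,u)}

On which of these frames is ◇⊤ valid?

G2, G4

Frame correspondent (Sahlqvist): ∀x ∃y Rxy — i.e. seriality.
G1: fails — world a has no successor.
G2: condition met.
G3: fails — world w0 has no successor.
G4: condition met.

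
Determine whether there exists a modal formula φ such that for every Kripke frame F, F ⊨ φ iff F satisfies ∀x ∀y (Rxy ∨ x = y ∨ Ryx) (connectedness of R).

No

Any modally definable frame class is closed under disjoint unions.
Take 2 disjoint single-world reflexive frames: each is trivially connected, but their disjoint union has 2 worlds with no edge between distinct components, so it is not connected.
So the class is not modally definable.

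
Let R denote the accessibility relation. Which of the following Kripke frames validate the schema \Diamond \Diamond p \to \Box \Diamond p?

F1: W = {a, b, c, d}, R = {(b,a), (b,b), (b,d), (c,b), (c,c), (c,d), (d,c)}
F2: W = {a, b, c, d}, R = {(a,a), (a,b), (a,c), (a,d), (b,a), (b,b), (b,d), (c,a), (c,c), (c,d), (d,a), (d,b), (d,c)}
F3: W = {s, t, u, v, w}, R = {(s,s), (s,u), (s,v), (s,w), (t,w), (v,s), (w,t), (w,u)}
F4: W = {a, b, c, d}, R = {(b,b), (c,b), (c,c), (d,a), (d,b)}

none

The schema corresponds to a generalized confluence (Geach) condition: \forall x \forall y \forall z ((x R^2 y \wedge xRz) \to \exists w (y = w \wedge zRw)).
F1: fails — bR²a, bRa but no w with a=w and aRw.
F2: fails — aR²b, aRc but no w with b=w and cRw.
F3: fails — sR²s, sRu but no w* with s=w* and uRw*.
F4: fails — cR²c, cRb but no w with c=w and bRw.
Valid on no frame.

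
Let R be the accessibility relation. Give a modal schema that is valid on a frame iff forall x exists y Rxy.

This is seriality; the standard corresponding axiom is D: □p → ◇p.
Suppose □p→◇p is valid. At any x set V(p)=W. Then □p at x, so ◇p at x, so x has a successor.

□p → ◇p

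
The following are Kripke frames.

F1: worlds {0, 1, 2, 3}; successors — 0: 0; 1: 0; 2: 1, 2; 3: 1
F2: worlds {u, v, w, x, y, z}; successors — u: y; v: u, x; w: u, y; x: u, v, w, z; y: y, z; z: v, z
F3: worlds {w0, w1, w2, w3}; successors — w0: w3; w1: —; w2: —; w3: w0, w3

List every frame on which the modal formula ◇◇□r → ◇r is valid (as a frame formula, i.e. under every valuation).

F3

Frame correspondent (Sahlqvist): ∀x ∀y (xR²y → ∃w (yRw ∧ xRw)) — i.e. a generalized confluence (Geach) condition.
F1: fails — 2R²0 but no w with 0Rw and 2Rw.
F2: fails — uR²z but no t with zRt and uRt.
F3: condition met.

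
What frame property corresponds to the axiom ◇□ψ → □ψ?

This is frame-equivalent to ◇ψ → □◇ψ (substitute ¬ψ for ψ and contrapose).
Suppose ◇ψ→□◇ψ is valid. Take Rxy, Rxz and set V(ψ)={y}. Then ◇ψ at x, so □◇ψ at x, so ◇ψ at z, so some w with Rzw has ψ; w=y, i.e. Rzy. By symmetry of the argument, Ryz.
Conversely, any frame satisfying ∀x ∀y ∀z (Rxy ∧ Rxz → Ryz) validates the schema.
Frame condition: ∀x ∀y ∀z (Rxy ∧ Rxz → Ryz).

the Euclidean property: ∀x ∀y ∀z (Rxy ∧ Rxz → Ryz)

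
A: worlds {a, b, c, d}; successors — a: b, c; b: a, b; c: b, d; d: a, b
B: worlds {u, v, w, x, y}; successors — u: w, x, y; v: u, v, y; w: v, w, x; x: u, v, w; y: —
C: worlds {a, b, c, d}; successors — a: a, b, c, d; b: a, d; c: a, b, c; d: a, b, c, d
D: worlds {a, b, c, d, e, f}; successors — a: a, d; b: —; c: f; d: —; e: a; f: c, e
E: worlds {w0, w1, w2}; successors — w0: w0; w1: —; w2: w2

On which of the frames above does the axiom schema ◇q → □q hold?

Frame correspondent (Sahlqvist): ∀x ∀y ∀z (Rxy ∧ Rxz → y = z) — i.e. partial functionality.
A: fails — a sees both b and c.
B: fails — u sees both w and x.
C: fails — a sees both a and b.
D: fails — a sees both a and d.
E: condition met.
Valid on: E.

E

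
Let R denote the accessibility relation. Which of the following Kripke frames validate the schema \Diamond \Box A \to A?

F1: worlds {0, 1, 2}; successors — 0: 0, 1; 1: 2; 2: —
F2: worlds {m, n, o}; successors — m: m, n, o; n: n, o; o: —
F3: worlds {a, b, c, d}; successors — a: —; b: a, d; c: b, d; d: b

none

Frame correspondent (Sahlqvist): \forall x \forall y (Rxy \to Ryx) — i.e. symmetry.
F1: fails — R01 but not R10.
F2: fails — Rno but not Ron.
F3: fails — Rcd but not Rdc.
Valid on no frame.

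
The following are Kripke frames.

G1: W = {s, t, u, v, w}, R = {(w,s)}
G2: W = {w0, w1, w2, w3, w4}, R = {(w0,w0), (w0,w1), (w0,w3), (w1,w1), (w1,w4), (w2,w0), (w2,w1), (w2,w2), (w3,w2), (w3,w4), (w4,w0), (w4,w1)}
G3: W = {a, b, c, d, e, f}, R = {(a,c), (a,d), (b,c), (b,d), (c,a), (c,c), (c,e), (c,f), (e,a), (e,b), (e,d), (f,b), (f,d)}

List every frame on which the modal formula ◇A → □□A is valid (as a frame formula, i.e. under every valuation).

This is the axiom for a generalized confluence (Geach) condition; its first-order frame correspondent is ∀x ∀y ∀z ((xRy ∧ xR²z) → ∃w (y = w ∧ z = w)).
G1: holds.
G2: fails — w0Rw0, w0R²w1 but w0 ≠ w1.
G3: fails — aRc, aR²a but c ≠ a.
Valid on: G1.

G1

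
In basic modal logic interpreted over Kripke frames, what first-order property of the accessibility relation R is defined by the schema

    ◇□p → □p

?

the Euclidean property

Replacing p by ¬p and contraposing gives the equivalent schema ◇p → □◇p.
Suppose ◇p→□◇p is valid. Take Rxy, Rxz and set V(p)={y}. Then ◇p at x, so □◇p at x, so ◇p at z, so some w with Rzw has p; w=y, i.e. Rzy. By symmetry of the argument, Ryz.
Conversely, any frame satisfying ∀x ∀y ∀z (Rxy ∧ Rxz → Ryz) validates the schema.
Frame condition: ∀x ∀y ∀z (Rxy ∧ Rxz → Ryz).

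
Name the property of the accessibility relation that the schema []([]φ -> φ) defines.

Shift-reflexivity

This is the T□ axiom.
Its frame correspondent is shift-reflexivity — forall x forall y (Rxy -> Ryy).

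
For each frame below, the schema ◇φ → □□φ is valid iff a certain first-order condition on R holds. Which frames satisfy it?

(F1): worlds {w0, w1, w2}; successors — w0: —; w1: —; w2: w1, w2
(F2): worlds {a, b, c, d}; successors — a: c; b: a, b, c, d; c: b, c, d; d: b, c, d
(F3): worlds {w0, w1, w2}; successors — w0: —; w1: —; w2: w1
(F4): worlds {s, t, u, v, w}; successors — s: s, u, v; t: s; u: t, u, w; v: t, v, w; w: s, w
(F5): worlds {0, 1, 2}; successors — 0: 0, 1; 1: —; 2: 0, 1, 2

The schema corresponds to a generalized confluence (Geach) condition: ∀x ∀y ∀z ((xRy ∧ xR²z) → ∃w (y = w ∧ z = w)).
(F1): fails — w2Rw1, w2R²w2 but w1 ≠ w2.
(F2): fails — aRc, aR²b but c ≠ b.
(F3): ✓.
(F4): fails — sRs, sR²t but s ≠ t.
(F5): fails — 0R0, 0R²1 but 0 ≠ 1.

(F3)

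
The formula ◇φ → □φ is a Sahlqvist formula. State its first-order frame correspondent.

partial functionality

Suppose ◇φ→□φ is valid. Take Rxy, Rxz and set V(φ)={y}. Then ◇φ at x, so □φ at x, so φ at z, i.e. z=y.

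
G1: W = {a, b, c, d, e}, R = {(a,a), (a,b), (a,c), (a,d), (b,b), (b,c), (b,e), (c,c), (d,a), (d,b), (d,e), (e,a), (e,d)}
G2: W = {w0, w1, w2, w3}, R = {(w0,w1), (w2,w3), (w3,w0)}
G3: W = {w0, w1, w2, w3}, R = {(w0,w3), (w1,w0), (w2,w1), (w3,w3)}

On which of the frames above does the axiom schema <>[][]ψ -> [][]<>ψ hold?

This is the axiom for a generalized confluence (Geach) condition; its first-order frame correspondent is forall x forall y forall z ((xRy & x R^2 z) -> exists w (y R^2 w & zRw)).
G1: fails — aRc, aR²d but no w with cR²w and dRw.
G2: fails — w3Rw0, w3R²w1 but no w with w0R²w and w1Rw.
G3: satisfies the condition.
Valid on: G3.

G3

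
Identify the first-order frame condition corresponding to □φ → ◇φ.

Suppose □φ→◇φ is valid. At any x set V(φ)=W. Then □φ at x, so ◇φ at x, so x has a successor.
Conversely, on a frame with seriality the schema holds at every world under every valuation.
So the correspondent is seriality.

seriality: ∀x ∃y Rxy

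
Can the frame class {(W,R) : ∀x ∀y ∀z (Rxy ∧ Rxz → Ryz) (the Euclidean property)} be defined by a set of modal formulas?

Yes: it is the Euclidean property, defined by the 5 schema ◇q → □◇q.
Suppose ◇q→□◇q is valid. Take Rxy, Rxz and set V(q)={y}. Then ◇q at x, so □◇q at x, so ◇q at z, so some w with Rzw has q; w=y, i.e. Rzy. By symmetry of the argument, Ryz.

Yes, by ◇q → □◇q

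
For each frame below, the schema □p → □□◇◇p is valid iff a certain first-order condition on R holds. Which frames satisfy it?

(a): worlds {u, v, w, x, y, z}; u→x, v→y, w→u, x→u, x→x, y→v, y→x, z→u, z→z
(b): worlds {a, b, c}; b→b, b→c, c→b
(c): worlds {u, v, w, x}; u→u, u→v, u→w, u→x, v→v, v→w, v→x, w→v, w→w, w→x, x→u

The schema corresponds to a generalized confluence (Geach) condition: ∀x ∀z (xR²z → ∃w (xRw ∧ zR²w)).
(a): fails — vR²v but no t with vRt and vR²t.
(b): satisfies the condition.
(c): satisfies the condition.
Valid on: (b), (c).

(b), (c)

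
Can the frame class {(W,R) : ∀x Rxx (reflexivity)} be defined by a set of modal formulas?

Definable; □q → q defines it

Yes: it is reflexivity, defined by the T schema □q → q.
Suppose □q→q is valid. At any x set V(q)={w : Rxw}. Then □q holds at x, so q holds at x, i.e. Rxx.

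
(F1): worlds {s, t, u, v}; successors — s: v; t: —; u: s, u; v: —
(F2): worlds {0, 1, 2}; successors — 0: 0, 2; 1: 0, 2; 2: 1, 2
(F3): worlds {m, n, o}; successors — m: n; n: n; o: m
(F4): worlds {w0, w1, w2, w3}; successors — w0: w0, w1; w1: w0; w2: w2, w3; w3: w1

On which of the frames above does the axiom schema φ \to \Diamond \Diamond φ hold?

The schema corresponds to a generalized confluence (Geach) condition: \forall x \exists w (x = w \wedge x R^2 w).
(F1): fails — at s but no w with s=w and sR²w.
(F2): ✓.
(F3): fails — at m but no w with m=w and mR²w.
(F4): fails — at w3 but no w with w3=w and w3R²w.
Valid on: (F2).

(F2)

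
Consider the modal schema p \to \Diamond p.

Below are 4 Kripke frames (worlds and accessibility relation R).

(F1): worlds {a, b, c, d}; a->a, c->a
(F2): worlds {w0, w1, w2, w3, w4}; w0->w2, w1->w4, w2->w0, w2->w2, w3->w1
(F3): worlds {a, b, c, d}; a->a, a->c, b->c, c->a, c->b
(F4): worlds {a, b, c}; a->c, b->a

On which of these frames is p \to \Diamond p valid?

none

This is the axiom for reflexivity; its first-order frame correspondent is \forall x Rxx.
(F1): fails — world b does not see itself.
(F2): fails — world w0 does not see itself.
(F3): fails — world b does not see itself.
(F4): fails — world a does not see itself.
Valid on no frame.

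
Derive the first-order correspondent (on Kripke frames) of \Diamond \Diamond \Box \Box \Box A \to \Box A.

This is a Sahlqvist (Geach-type) schema ◇^2□^3A → □^1◇^0A.
Minimal-valuation argument: fix x; take any y with xR^2y and any z with xR^1z. Set V(A) to the set of worlds R-reachable from y in exactly 3 steps. Then □^3A holds at y, so the antecedent holds at x; validity forces ◇^0A at z, giving a w with zR^0w and yR^3w.
First-order correspondent: \forall x \forall y \forall z ((x R^2 y \wedge xRz) \to \exists w (y R^3 w \wedge z = w)).

\forall x \forall y \forall z ((x R^2 y \wedge xRz) \to \exists w (y R^3 w \wedge z = w))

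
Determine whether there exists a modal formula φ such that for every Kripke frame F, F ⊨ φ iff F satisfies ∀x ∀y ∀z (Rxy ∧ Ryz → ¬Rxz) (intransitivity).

Any modally definable frame class is closed under surjective bounded morphisms.
The 7-cycle (worlds 0,1,2,3,4,5,6 with 0→1→2→3→4→5→6→0) is intransitive. Mapping every world to a single reflexive point • is a surjective bounded morphism; the reflexive point is not intransitive (R••∧R•• but R••).
Hence intransitivity is not modally definable.

Not definable by any modal formula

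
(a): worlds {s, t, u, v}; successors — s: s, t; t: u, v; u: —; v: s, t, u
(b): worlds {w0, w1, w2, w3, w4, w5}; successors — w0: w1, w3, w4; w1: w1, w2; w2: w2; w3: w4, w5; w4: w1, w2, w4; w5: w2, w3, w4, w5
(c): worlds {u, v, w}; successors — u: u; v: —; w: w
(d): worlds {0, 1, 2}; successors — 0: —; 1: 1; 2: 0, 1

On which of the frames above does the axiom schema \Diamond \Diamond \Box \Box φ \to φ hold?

(c)

Frame correspondent (Sahlqvist): \forall x \forall y (x R^2 y \to \exists w (y R^2 w \wedge x = w)) — i.e. a generalized confluence (Geach) condition.
(a): fails — sR²u but no w with uR²w and s=w.
(b): fails — w0R²w1 but no w with w1R²w and w0=w.
(c): satisfies the condition.
(d): fails — 2R²1 but no w with 1R²w and 2=w.
Valid on: (c).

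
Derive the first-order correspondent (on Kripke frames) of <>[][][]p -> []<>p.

This is a Sahlqvist (Geach-type) schema ◇^1□^3p → □^1◇^1p.
Minimal-valuation argument: fix x; take any y with xR^1y and any z with xR^1z. Set V(p) to the set of worlds R-reachable from y in exactly 3 steps. Then □^3p holds at y, so the antecedent holds at x; validity forces ◇^1p at z, giving a w with zR^1w and yR^3w.
First-order correspondent: forall x forall y forall z ((xRy & xRz) -> exists w (y R^3 w & zRw)).

forall x forall y forall z ((xRy & xRz) -> exists w (y R^3 w & zRw))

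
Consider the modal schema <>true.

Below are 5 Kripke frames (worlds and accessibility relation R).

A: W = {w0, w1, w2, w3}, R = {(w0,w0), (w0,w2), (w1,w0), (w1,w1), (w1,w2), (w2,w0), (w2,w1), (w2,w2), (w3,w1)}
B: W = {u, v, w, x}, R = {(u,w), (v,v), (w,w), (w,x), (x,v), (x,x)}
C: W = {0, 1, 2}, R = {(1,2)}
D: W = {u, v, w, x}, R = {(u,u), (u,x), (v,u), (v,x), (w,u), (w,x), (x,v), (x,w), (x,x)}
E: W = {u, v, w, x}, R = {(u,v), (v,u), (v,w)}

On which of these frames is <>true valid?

A, B, D

The schema corresponds to seriality: forall x exists y Rxy.
A: satisfies the condition.
B: satisfies the condition.
C: fails — world 0 has no successor.
D: satisfies the condition.
E: fails — world w has no successor.
Valid on: A, B, D.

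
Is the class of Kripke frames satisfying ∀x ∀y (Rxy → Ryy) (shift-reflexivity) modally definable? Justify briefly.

Yes — defined by □(□r → r)

Yes: it is shift-reflexivity, defined by the T□ schema □(□r → r).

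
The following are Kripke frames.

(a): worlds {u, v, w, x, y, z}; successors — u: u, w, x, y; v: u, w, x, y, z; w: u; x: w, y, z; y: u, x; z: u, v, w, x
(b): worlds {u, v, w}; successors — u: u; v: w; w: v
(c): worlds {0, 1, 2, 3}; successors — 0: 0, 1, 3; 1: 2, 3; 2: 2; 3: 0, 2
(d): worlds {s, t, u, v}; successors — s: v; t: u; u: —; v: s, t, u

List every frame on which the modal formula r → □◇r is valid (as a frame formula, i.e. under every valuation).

(b)

Frame correspondent (Sahlqvist): ∀x ∀y (Rxy → Ryx) — i.e. symmetry.
(a): fails — Rvx but not Rxv.
(b): satisfies the condition.
(c): fails — R32 but not R23.
(d): fails — Rvt but not Rtv.
Valid on: (b).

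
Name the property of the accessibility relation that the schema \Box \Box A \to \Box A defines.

Suppose □□A→□A is valid. Take Rxy and set V(A)={w : xR²w}. Then □□A at x, so □A at x, so A at y, i.e. ∃z(Rxz∧Rzy).
Conversely, on a frame with density the schema holds at every world under every valuation.
Frame condition: \forall x \forall y (Rxy \to \exists z (Rxz \wedge Rzy)).

Density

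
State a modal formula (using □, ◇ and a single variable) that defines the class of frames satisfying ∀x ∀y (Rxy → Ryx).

s → □◇s

A defining formula is s → □◇s (the B axiom).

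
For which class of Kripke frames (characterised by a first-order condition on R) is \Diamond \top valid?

◇⊤ holds at w iff w has a successor, so frame-validity of ◇⊤ is exactly seriality. Equivalently via □q → ◇q:
Suppose □q→◇q is valid. At any x set V(q)=W. Then □q at x, so ◇q at x, so x has a successor.

seriality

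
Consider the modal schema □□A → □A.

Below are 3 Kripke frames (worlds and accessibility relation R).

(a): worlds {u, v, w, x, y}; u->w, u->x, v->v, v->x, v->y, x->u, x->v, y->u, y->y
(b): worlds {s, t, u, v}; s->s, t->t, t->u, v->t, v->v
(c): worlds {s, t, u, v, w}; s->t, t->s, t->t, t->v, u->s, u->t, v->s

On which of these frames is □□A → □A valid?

(b)

This is the axiom for density; its first-order frame correspondent is ∀x ∀y (Rxy → ∃z (Rxz ∧ Rzy)).
(a): fails — Ruw but no z with Ruz and Rzw.
(b): holds.
(c): fails — Rvs but no z with Rvz and Rzs.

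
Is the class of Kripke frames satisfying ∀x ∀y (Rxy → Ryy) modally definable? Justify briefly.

The condition is shift-reflexivity. A defining modal formula is □(□p → p).

Yes, by □(□p → p)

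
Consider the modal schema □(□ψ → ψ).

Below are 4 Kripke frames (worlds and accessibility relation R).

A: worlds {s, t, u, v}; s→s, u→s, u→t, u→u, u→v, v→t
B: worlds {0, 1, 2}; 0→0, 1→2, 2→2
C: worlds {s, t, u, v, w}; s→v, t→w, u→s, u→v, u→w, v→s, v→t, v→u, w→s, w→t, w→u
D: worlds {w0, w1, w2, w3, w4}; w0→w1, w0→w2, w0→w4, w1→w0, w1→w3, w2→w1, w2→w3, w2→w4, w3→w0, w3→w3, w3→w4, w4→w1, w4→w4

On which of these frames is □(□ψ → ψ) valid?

B

Frame correspondent (Sahlqvist): ∀x ∀y (Rxy → Ryy) — i.e. shift-reflexivity.
A: fails — Ruv but not Rvv.
B: holds.
C: fails — Ruv but not Rvv.
D: fails — Rw1w0 but not Rw0w0.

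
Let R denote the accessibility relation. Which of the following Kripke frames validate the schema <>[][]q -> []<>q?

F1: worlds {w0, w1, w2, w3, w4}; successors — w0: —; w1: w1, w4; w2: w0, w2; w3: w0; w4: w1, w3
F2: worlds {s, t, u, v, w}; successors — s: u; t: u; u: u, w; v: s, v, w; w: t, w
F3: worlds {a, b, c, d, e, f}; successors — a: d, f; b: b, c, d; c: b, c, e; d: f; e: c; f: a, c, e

F2

The schema corresponds to a generalized confluence (Geach) condition: forall x forall y forall z ((xRy & xRz) -> exists w (y R^2 w & zRw)).
F1: fails — w2Rw0, w2Rw0 but no w with w0R²w and w0Rw.
F2: condition met.
F3: fails — aRd, aRd but no w with dR²w and dRw.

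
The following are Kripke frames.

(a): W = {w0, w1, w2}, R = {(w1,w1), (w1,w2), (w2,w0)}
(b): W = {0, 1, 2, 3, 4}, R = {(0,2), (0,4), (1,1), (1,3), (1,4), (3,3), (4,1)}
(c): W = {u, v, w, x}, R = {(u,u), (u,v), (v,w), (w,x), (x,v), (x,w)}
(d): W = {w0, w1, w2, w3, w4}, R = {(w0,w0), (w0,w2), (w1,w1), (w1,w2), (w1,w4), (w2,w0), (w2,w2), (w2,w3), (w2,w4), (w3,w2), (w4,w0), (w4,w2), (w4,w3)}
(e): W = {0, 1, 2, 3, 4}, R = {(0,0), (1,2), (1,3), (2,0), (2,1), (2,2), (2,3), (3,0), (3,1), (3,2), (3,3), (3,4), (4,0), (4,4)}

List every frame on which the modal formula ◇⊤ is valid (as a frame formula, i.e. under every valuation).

The schema corresponds to seriality: ∀x ∃y Rxy.
(a): fails — world w0 has no successor.
(b): fails — world 2 has no successor.
(c): holds.
(d): holds.
(e): holds.

(c), (d), (e)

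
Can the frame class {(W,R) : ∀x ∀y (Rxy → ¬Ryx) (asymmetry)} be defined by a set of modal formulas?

Not definable by any modal formula

If a class were modally definable it would be closed under surjective bounded morphisms (Goldblatt–Thomason).
The 3-cycle (worlds 0,1,2 with 0→1→2→0) is asymmetric. Mapping every world to a single reflexive point • is a surjective bounded morphism, and the reflexive point is not asymmetric (R•• but asymmetry requires ¬R••).
So no modal formula (or set of formulas) defines exactly the asymmetric frames.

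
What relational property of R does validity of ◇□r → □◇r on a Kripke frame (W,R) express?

Convergence

This is the .2 axiom.
It corresponds to convergence: ∀x ∀y ∀z (Rxy ∧ Rxz → ∃w (Ryw ∧ Rzw)).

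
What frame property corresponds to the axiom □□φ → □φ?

Suppose □□φ→□φ is valid. Take Rxy and set V(φ)={w : xR²w}. Then □□φ at x, so □φ at x, so φ at y, i.e. ∃z(Rxz∧Rzy).

Density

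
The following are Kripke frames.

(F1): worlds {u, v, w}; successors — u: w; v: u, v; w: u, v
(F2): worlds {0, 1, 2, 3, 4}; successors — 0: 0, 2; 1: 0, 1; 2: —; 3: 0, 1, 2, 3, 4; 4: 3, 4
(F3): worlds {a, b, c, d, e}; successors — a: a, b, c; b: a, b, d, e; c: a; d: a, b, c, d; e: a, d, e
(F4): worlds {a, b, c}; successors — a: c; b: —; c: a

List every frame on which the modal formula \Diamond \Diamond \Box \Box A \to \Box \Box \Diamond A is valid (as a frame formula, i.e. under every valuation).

(F3)

Frame correspondent (Sahlqvist): \forall x \forall y \forall z ((x R^2 y \wedge x R^2 z) \to \exists w (y R^2 w \wedge zRw)) — i.e. a generalized confluence (Geach) condition.
(F1): fails — uR²u, uR²u but no t with uR²t and uRt.
(F2): fails — 0R²0, 0R²2 but no w with 0R²w and 2Rw.
(F3): holds.
(F4): fails — aR²a, aR²a but no w with aR²w and aRw.
Valid on: (F3).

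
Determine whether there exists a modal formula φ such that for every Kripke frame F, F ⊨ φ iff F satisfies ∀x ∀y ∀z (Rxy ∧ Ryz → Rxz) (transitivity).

Yes, by □p → □□p

This is a Sahlqvist condition; the 4 axiom □p → □□p defines it.
Suppose □p→□□p is valid. Take Rxy, Ryz and set V(p)={w : Rxw}. Then □p at x, so □□p at x, so □p at y, so p at z, i.e. Rxz.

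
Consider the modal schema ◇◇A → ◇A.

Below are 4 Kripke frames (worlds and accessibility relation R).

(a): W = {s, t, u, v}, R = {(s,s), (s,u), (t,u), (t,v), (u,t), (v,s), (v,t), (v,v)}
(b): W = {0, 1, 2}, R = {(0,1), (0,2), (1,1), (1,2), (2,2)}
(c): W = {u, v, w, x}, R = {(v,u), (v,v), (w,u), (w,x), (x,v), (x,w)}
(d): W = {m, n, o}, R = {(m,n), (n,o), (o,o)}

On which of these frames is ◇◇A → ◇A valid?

(b)

This is the axiom for transitivity; its first-order frame correspondent is ∀x ∀y ∀z (Rxy ∧ Ryz → Rxz).
(a): fails — Rtv and Rvt but not Rtt.
(b): holds.
(c): fails — Rxw and Rwu but not Rxu.
(d): fails — Rmn and Rno but not Rmo.
Valid on: (b).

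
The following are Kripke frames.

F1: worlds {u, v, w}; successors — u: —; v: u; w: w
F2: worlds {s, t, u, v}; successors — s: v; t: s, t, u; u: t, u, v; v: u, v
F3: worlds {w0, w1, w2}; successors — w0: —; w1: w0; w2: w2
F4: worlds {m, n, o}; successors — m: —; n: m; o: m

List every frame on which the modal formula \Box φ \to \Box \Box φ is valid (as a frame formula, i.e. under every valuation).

F1, F3, F4

This is the axiom for transitivity; its first-order frame correspondent is \forall x \forall y \forall z (Rxy \wedge Ryz \to Rxz).
F1: satisfies the condition.
F2: fails — Rut and Rts but not Rus.
F3: satisfies the condition.
F4: satisfies the condition.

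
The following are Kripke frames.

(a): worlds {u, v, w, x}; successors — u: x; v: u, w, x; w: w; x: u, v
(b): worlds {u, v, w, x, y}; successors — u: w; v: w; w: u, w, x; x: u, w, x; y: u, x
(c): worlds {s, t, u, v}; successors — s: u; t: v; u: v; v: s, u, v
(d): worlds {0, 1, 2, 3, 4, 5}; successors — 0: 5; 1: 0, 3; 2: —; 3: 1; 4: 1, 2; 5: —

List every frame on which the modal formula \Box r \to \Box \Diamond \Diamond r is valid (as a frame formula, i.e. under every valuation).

Frame correspondent (Sahlqvist): \forall x \forall z (xRz \to \exists w (xRw \wedge z R^2 w)) — i.e. a generalized confluence (Geach) condition.
(a): holds.
(b): holds.
(c): holds.
(d): fails — 0R5 but no w with 0Rw and 5R²w.
Valid on: (a), (b), (c).

(a), (b), (c)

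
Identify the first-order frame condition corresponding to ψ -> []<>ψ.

This schema is the B axiom.
Its frame correspondent is symmetry — forall x forall y (Rxy -> Ryx).

Symmetry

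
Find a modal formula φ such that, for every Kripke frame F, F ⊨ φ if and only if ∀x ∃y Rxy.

□r → ◇r

A defining formula is □r → ◇r (the D axiom).
Suppose □r→◇r is valid. At any x set V(r)=W. Then □r at x, so ◇r at x, so x has a successor.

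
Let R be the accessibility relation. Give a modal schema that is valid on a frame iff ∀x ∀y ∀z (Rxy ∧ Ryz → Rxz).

A defining formula is □r → □□r (the 4 axiom).
Suppose □r→□□r is valid. Take Rxy, Ryz and set V(r)={w : Rxw}. Then □r at x, so □□r at x, so □r at y, so r at z, i.e. Rxz.

□r → □□r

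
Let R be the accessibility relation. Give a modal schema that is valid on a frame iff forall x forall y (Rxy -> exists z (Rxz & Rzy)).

□□p → □p

This is density; the standard corresponding axiom is C4: □□p → □p.
Suppose □□p→□p is valid. Take Rxy and set V(p)={w : xR²w}. Then □□p at x, so □p at x, so p at y, i.e. ∃z(Rxz∧Rzy).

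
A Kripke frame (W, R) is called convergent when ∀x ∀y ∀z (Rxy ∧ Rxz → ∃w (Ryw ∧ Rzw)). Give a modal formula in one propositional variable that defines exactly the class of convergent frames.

◇□ψ → □◇ψ

A defining formula is ◇□ψ → □◇ψ (the .2 axiom).
Suppose ◇□ψ→□◇ψ is valid. Take Rxy, Rxz and set V(ψ)={w : Ryw}. Then □ψ at y so ◇□ψ at x, so □◇ψ at x, so ◇ψ at z, giving w with Rzw and Ryw.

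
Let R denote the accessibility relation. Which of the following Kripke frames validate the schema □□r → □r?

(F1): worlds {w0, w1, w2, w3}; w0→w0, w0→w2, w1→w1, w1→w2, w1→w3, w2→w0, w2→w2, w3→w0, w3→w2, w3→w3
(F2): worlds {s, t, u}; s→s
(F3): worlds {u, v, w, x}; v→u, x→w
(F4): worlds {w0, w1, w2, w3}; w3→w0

The schema corresponds to density: ∀x ∀y (Rxy → ∃z (Rxz ∧ Rzy)).
(F1): ✓.
(F2): ✓.
(F3): fails — Rxw but no z with Rxz and Rzw.
(F4): fails — Rw3w0 but no z with Rw3z and Rzw0.

(F1), (F2)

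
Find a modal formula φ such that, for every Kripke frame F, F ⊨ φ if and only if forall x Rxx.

□p → p

A defining formula is □p → p (the T axiom).
Suppose □p→p is valid. At any x set V(p)={w : Rxw}. Then □p holds at x, so p holds at x, i.e. Rxx.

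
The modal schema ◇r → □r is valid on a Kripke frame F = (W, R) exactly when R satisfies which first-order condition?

Suppose ◇r→□r is valid. Take Rxy, Rxz and set V(r)={y}. Then ◇r at x, so □r at x, so r at z, i.e. z=y.

partial functionality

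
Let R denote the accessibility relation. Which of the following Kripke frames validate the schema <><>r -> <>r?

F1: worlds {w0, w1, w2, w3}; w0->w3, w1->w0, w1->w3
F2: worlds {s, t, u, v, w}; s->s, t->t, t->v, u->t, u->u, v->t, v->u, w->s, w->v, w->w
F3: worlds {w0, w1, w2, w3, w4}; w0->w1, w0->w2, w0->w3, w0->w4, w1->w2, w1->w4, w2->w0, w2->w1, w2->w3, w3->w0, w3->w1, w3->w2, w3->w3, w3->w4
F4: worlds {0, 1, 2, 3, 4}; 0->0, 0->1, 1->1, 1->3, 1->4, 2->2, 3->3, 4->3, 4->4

F1

This is the axiom for transitivity; its first-order frame correspondent is forall x forall y forall z (Rxy & Ryz -> Rxz).
F1: holds.
F2: fails — Rtv and Rvu but not Rtu.
F3: fails — Rw1w2 and Rw2w0 but not Rw1w0.
F4: fails — R01 and R14 but not R04.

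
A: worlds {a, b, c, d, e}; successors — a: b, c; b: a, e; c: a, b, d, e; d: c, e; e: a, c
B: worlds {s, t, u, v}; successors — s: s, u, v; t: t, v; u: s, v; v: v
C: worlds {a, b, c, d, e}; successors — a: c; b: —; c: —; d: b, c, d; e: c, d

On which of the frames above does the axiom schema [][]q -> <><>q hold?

A, B

This is the axiom for a generalized confluence (Geach) condition; its first-order frame correspondent is forall x exists w (x R^2 w & x R^2 w).
A: ✓.
B: ✓.
C: fails — at a but no w with aR²w and aR²w.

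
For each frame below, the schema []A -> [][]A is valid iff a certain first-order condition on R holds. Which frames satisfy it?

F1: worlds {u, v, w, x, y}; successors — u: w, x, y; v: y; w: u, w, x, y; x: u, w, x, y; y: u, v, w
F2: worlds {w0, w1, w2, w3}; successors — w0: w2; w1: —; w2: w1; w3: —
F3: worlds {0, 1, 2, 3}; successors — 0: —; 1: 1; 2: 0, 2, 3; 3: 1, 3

This is the axiom for transitivity; its first-order frame correspondent is forall x forall y forall z (Rxy & Ryz -> Rxz).
F1: fails — Ruw and Rwu but not Ruu.
F2: fails — Rw0w2 and Rw2w1 but not Rw0w1.
F3: fails — R23 and R31 but not R21.
Valid on no frame.

none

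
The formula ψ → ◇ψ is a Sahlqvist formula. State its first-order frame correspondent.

reflexivity: ∀x Rxx

Replacing ψ by ¬ψ and contraposing gives the equivalent schema □ψ → ψ.
Suppose □ψ→ψ is valid. At any x set V(ψ)={w : Rxw}. Then □ψ holds at x, so ψ holds at x, i.e. Rxx.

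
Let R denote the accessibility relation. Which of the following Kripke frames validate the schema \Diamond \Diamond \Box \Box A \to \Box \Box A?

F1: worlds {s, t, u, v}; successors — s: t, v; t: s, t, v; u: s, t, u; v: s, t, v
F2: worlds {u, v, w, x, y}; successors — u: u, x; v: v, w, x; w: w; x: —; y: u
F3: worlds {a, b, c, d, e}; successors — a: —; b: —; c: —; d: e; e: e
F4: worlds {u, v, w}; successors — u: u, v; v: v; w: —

F3

This is the axiom for a generalized confluence (Geach) condition; its first-order frame correspondent is \forall x \forall y \forall z ((x R^2 y \wedge x R^2 z) \to \exists w (y R^2 w \wedge z = w)).
F1: fails — uR²s, uR²u but no w with sR²w and u=w.
F2: fails — uR²x, uR²u but no t with xR²t and u=t.
F3: holds.
F4: fails — uR²v, uR²u but no t with vR²t and u=t.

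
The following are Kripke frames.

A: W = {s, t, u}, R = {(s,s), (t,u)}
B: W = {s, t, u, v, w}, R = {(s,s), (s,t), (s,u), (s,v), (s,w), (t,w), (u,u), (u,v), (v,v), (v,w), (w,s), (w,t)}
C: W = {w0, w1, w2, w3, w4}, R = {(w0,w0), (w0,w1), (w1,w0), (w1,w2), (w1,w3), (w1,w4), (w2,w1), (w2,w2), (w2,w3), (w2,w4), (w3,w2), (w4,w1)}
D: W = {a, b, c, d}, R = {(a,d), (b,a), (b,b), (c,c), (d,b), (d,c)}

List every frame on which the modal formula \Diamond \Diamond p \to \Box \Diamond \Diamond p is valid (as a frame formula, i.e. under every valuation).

A

Frame correspondent (Sahlqvist): \forall x \forall y \forall z ((x R^2 y \wedge xRz) \to \exists w (y = w \wedge z R^2 w)) — i.e. a generalized confluence (Geach) condition.
A: condition met.
B: fails — sR²s, sRu but no w* with s=w* and uR²w*.
C: fails — w1R²w0, w1Rw3 but no w with w0=w and w3R²w.
D: fails — bR²a, bRa but no w with a=w and aR²w.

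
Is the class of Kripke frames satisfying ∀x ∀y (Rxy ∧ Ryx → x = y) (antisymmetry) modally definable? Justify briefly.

If a class were modally definable it would be closed under surjective bounded morphisms (Goldblatt–Thomason).
The 8-cycle (worlds w0,w1,w2,w3,w4,w5,w6,w7 with w0→w1→w2→w3→w4→w5→w6→w7→w0) is antisymmetric. Sending even-indexed worlds to • and odd-indexed worlds to ∘ is a surjective bounded morphism onto the two-world frame with •↔∘, which is not antisymmetric.
Hence antisymmetry is not modally definable.

No — not modally definable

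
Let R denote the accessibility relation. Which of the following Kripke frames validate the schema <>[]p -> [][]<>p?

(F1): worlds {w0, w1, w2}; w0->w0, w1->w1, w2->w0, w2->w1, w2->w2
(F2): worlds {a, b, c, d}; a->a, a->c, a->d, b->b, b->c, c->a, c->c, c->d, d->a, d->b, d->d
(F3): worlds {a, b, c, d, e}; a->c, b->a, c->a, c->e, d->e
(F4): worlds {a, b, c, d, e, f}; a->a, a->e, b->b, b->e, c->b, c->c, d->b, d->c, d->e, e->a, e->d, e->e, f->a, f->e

(F2)

This is the axiom for a generalized confluence (Geach) condition; its first-order frame correspondent is forall x forall y forall z ((xRy & x R^2 z) -> exists w (yRw & zRw)).
(F1): fails — w2Rw0, w2R²w1 but no w with w0Rw and w1Rw.
(F2): ✓.
(F3): fails — aRc, aR²a but no w with cRw and aRw.
(F4): fails — cRc, cR²e but no w with cRw and eRw.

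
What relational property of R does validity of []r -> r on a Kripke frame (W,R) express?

Reflexivity

Suppose □r→r is valid. At any x set V(r)={w : Rxw}. Then □r holds at x, so r holds at x, i.e. Rxx.
Conversely, on a frame with reflexivity the schema holds at every world under every valuation.
Frame condition: forall x Rxx.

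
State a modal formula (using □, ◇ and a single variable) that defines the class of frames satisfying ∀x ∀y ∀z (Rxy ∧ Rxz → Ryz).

This is the Euclidean property; the standard corresponding axiom is 5: ◇q → □◇q.
Suppose ◇q→□◇q is valid. Take Rxy, Rxz and set V(q)={y}. Then ◇q at x, so □◇q at x, so ◇q at z, so some w with Rzw has q; w=y, i.e. Rzy. By symmetry of the argument, Ryz.

◇q → □◇q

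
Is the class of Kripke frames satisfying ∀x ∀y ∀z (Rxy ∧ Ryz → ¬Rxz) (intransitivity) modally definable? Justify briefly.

Not modally definable

Modal frame validity is preserved under surjective bounded morphisms.
The 7-cycle (worlds a,b,c,d,e,f,g with a→b→c→d→e→f→g→a) is intransitive. Mapping every world to a single reflexive point • is a surjective bounded morphism; the reflexive point is not intransitive (R••∧R•• but R••).
So no modal formula (or set of formulas) defines exactly the intransitive frames.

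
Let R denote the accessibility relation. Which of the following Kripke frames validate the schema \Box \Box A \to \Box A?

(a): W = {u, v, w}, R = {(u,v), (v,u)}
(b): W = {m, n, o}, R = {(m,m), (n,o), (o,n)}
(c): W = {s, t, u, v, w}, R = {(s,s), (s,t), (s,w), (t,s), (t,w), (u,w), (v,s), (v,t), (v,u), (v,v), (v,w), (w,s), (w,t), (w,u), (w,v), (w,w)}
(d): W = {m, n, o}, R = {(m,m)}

(c), (d)

This is the axiom for density; its first-order frame correspondent is \forall x \forall y (Rxy \to \exists z (Rxz \wedge Rzy)).
(a): fails — Ruv but no z with Ruz and Rzv.
(b): fails — Rno but no z with Rnz and Rzo.
(c): condition met.
(d): condition met.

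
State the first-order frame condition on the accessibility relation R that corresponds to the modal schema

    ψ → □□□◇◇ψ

∀x ∀z (xR³z → ∃w (x = w ∧ zR²w))

This is a Sahlqvist (Geach-type) schema ◇^0□^0ψ → □^3◇^2ψ.
Minimal-valuation argument: fix x; take any y with xR^0y and any z with xR^3z. Set V(ψ) to the set of worlds R-reachable from y in exactly 0 steps. Then □^0ψ holds at y, so the antecedent holds at x; validity forces ◇^2ψ at z, giving a w with zR^2w and yR^0w.
First-order correspondent: ∀x ∀z (xR³z → ∃w (x = w ∧ zR²w)).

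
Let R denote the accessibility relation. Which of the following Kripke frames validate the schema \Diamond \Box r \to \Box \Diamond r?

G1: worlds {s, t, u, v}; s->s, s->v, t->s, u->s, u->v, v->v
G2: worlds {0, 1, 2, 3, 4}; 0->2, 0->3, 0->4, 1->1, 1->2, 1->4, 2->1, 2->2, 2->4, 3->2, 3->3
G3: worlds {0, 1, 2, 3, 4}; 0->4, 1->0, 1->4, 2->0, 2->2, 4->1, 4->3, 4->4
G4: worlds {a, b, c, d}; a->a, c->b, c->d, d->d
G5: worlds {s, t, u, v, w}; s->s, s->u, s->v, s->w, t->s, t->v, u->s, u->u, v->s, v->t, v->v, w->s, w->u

G1, G5

Frame correspondent (Sahlqvist): \forall x \forall y \forall z (Rxy \wedge Rxz \to \exists w (Ryw \wedge Rzw)) — i.e. convergence.
G1: satisfies the condition.
G2: fails — R02 and R04 but 2 and 4 have no common successor.
G3: fails — R20 and R22 but 0 and 2 have no common successor.
G4: fails — Rcb and Rcb but b and b have no common successor.
G5: satisfies the condition.
Valid on: G1, G5.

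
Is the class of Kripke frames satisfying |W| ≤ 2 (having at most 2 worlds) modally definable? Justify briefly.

If a class were modally definable it would be closed under disjoint unions (Goldblatt–Thomason).
Any modal formula valid on each of 3 disjoint one-world frames is valid on their disjoint union (validity is preserved under disjoint unions). Each one-world frame has |W|=1≤2, but the union has |W|=3.
So the class is not modally definable.

Not definable by any modal formula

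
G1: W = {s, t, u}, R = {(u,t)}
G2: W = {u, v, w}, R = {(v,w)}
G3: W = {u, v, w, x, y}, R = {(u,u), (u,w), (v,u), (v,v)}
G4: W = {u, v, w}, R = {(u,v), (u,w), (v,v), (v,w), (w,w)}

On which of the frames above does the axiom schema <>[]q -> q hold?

Frame correspondent (Sahlqvist): forall x forall y (Rxy -> Ryx) — i.e. symmetry.
G1: fails — Rut but not Rtu.
G2: fails — Rvw but not Rwv.
G3: fails — Rvu but not Ruv.
G4: fails — Ruv but not Rvu.
Valid on no frame.

none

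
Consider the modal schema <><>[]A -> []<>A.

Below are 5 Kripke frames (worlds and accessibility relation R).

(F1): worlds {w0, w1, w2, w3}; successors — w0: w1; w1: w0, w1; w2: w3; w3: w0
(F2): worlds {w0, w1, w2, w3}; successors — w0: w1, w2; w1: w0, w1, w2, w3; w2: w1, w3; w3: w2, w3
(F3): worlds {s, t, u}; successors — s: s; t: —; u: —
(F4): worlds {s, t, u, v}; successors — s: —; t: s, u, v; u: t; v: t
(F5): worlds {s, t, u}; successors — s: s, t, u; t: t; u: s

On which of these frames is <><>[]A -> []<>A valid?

(F2), (F3)

The schema corresponds to a generalized confluence (Geach) condition: forall x forall y forall z ((x R^2 y & xRz) -> exists w (yRw & zRw)).
(F1): fails — w2R²w0, w2Rw3 but no w with w0Rw and w3Rw.
(F2): ✓.
(F3): ✓.
(F4): fails — tR²t, tRs but no w with tRw and sRw.
(F5): fails — sR²t, sRu but no w with tRw and uRw.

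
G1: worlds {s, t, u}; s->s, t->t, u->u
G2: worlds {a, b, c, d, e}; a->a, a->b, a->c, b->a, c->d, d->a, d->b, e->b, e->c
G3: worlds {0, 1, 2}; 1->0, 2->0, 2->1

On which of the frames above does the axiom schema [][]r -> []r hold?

This is the axiom for density; its first-order frame correspondent is forall x forall y (Rxy -> exists z (Rxz & Rzy)).
G1: holds.
G2: fails — Reb but no z with Rez and Rzb.
G3: fails — R10 but no z with R1z and Rz0.

G1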